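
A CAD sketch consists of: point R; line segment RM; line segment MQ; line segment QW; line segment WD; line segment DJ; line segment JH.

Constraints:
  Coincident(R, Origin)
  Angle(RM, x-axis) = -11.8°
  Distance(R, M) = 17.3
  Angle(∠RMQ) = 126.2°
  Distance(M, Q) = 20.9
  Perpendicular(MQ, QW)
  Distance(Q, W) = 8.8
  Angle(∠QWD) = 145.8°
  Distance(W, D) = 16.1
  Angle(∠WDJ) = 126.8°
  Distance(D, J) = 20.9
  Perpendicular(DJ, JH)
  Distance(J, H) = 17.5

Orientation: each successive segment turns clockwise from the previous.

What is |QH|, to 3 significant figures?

31.2

R is at the origin; RM runs at -11.8° with length 17.3, so M = (16.9, -3.54). ∠RMQ = 126.2° gives MQ at -65.6° from the x-axis; with |MQ| = 20.9, Q = (25.6, -22.6). The perpendicularity gives QW at right angles to MQ, so QW runs at -156°; with |QW| = 8.8, W = (17.6, -26.2). ∠QWD = 145.8° gives WD at 170° from the x-axis; with |WD| = 16.1, D = (1.69, -23.5). ∠WDJ = 126.8° gives DJ at 117° from the x-axis; with |DJ| = 20.9, J = (-7.80, -4.84). The perpendicularity gives JH at right angles to DJ, so JH runs at 27.0°; with |JH| = 17.5, H = (7.79, 3.10). Then |QH| = |H − Q| = 31.2.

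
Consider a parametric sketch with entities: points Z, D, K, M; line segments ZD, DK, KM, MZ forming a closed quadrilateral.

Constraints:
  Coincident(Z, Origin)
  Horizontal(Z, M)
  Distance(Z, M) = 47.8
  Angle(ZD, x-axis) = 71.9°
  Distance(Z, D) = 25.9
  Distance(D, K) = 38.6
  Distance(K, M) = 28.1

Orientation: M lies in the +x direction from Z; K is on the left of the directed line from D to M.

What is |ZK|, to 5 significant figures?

54.308

Checks: |DK| = 38.60 ✓; |KM| = 28.10 ✓.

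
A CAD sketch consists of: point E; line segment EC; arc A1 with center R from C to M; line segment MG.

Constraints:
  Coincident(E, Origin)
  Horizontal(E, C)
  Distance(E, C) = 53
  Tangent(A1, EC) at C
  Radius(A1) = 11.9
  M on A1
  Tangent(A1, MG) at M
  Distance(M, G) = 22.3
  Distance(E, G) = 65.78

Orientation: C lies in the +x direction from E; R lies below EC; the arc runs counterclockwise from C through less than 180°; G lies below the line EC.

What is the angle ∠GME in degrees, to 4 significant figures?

143.9°

Checks: |RM| = 11.90 ✓; ∠(RM, MG) = 90.00° ✓; |MG| = 22.30 ✓; |EG| = 65.78 ✓.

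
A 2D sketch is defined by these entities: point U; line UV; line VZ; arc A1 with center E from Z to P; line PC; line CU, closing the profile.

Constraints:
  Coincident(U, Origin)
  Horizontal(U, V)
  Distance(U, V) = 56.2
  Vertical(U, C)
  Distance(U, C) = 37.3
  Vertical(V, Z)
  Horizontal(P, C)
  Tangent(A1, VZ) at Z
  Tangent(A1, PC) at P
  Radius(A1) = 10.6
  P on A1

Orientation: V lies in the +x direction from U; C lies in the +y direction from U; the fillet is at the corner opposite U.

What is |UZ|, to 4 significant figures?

62.22

U is at the origin; U and V share the same y with |UV| = 56.2 and V on the +x side, so V = (56.20, 0.000). U and C share the same x with |UC| = 37.3 and C on the +y side, so C = (0.000, 37.30). The virtual corner opposite U is at (56.20, 37.30). A1 meets VZ tangentially, so EZ is at right angles to VZ and since A1 is tangent to PC there, EP ⟂ PC, with radius 10.6, so the center E sits 10.6 in from both sides at E = (45.60, 26.70). That places the tangent points at Z = (56.20, 26.70) on VZ and P = (45.60, 37.30) on PC. Then |UZ| = |Z − U| = 62.22.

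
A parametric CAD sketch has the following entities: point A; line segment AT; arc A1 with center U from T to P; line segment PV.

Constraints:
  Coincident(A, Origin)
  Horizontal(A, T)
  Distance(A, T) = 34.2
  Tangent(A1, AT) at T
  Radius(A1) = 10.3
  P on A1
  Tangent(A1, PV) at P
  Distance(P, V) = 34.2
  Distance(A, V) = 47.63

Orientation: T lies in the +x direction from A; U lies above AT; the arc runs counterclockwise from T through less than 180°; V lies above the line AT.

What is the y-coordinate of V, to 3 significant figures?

43.1

Checks: |UP| = 10.30 ✓; ∠(UP, PV) = 90.00° ✓; |PV| = 34.20 ✓; |AV| = 47.63 ✓.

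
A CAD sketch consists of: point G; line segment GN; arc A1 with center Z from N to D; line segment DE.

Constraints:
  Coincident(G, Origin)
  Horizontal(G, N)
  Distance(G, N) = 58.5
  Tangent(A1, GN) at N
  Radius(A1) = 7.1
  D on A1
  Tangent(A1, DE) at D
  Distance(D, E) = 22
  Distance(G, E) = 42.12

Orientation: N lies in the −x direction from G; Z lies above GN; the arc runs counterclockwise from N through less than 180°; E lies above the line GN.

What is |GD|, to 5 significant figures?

53.443

Checks: |GN| = 58.50 ✓; |ZD| = 7.100 ✓; ∠(ZD, DE) = 90.00° ✓; |DE| = 22.00 ✓; |GE| = 42.12 ✓.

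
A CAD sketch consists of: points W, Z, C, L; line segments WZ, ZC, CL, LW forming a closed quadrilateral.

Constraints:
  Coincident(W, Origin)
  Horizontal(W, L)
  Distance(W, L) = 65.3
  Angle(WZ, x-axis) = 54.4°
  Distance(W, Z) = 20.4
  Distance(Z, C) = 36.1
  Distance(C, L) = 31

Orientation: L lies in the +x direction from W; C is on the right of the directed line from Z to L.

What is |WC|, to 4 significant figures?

37.46

Checks: W = (0.00, 0.00) ✓; |ZC| = 36.10 ✓; |CL| = 31.00 ✓.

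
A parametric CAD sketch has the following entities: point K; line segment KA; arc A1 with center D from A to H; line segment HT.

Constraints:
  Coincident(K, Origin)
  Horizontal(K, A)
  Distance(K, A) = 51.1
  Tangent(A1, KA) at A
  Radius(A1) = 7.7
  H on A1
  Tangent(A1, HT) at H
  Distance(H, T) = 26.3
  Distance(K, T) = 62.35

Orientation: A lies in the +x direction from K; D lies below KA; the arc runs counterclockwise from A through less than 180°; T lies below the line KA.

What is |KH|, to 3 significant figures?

44.9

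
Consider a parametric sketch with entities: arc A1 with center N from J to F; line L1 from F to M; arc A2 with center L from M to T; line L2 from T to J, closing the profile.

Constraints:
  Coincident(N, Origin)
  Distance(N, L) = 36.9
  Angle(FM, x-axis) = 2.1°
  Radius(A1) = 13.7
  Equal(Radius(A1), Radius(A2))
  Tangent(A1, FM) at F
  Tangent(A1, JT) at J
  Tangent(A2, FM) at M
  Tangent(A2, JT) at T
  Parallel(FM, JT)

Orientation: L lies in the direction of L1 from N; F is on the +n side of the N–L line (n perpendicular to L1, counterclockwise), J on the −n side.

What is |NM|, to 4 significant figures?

39.36

The slot axis is L1's direction at 2.1°, so u = (cos 2.1°, sin 2.1°) = (0.9993, 0.03664) and n = (−sin 2.1°, cos 2.1°) = (-0.03664, 0.9993). N is at the origin and L lies 36.9 along u from N, so L = 36.9·u = (36.88, 1.352). Tangency of A1 to both parallel lines with radius 13.7 puts F and J at N ± 13.7·n: F = (-0.5020, 13.69), J = (0.5020, -13.69). Equal radii place M and T the same way about L: M = L + 13.7·n = (36.37, 15.04), T = L − 13.7·n = (37.38, -12.34). Then |NM| = |M − N| = 39.36.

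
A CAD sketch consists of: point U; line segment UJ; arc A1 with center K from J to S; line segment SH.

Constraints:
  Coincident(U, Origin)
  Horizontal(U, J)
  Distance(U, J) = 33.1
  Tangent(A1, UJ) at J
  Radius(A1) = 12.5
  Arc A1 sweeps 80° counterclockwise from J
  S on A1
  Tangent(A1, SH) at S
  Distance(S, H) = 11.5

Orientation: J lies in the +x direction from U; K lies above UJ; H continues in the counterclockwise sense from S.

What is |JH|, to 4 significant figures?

25.95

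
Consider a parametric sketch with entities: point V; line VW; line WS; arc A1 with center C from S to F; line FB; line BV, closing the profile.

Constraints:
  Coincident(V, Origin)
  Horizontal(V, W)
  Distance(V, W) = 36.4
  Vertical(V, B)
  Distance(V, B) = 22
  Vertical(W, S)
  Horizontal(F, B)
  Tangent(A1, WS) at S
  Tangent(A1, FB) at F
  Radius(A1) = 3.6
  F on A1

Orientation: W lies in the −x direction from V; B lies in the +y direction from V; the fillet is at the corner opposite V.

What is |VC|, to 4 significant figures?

37.61

V is at the origin; VW is horizontal with |VW| = 36.4 and W on the −x side, so W = (-36.40, 0.000). VB is vertical with |VB| = 22.0 and B on the +y side, so B = (0.000, 22.00). The virtual corner opposite V is at (-36.40, 22.00). A1 meets WS tangentially, so CS is at right angles to WS and the tangent condition forces CF to be normal to FB, with radius 3.6, so the center C sits 3.6 in from both sides at C = (-32.80, 18.40). Then |VC| = |C − V| = 37.61.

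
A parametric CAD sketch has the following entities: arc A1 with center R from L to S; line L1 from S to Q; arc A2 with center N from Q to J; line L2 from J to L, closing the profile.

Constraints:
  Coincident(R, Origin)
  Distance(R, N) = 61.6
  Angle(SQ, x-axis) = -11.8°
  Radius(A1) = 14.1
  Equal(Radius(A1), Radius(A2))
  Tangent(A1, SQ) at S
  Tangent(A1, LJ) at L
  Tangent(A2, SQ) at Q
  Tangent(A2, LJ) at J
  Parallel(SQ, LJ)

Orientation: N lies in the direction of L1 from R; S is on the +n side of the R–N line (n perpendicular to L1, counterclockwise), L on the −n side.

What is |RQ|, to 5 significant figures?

63.193

Tangency of A1 to both parallel lines with radius 14.1 puts S and L at R ± 14.1·n: S = (2.8834, 13.802), L = (-2.8834, -13.802). Equal radii place Q and J the same way about N: Q = N + 14.1·n = (63.182, 1.2051), J = N − 14.1·n = (57.415, -26.399). Then |RQ| = |Q − R| = 63.193.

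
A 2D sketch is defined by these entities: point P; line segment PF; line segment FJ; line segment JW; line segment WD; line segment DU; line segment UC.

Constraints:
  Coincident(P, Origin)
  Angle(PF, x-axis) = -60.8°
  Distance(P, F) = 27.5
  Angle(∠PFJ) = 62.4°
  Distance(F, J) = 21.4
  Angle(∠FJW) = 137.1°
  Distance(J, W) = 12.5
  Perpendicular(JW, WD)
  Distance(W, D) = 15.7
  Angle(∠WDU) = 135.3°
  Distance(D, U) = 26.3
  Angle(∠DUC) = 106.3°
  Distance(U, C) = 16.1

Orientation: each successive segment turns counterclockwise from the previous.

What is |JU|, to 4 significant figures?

34.91

P is at the origin; PF runs at -60.8° with length 27.5, so F = (13.42, -24.01). ∠PFJ = 62.4° gives FJ at 56.80° from the x-axis; with |FJ| = 21.4, J = (25.13, -6.099). ∠FJW = 137.1° gives JW at 99.70° from the x-axis; with |JW| = 12.5, W = (23.03, 6.223). JW ⟂ WD, so WD runs at -170.3°; with |WD| = 15.7, D = (7.552, 3.577). ∠WDU = 135.3° gives DU at -125.6° from the x-axis; with |DU| = 26.3, U = (-7.758, -17.81). Then |JU| = |U − J| = 34.91.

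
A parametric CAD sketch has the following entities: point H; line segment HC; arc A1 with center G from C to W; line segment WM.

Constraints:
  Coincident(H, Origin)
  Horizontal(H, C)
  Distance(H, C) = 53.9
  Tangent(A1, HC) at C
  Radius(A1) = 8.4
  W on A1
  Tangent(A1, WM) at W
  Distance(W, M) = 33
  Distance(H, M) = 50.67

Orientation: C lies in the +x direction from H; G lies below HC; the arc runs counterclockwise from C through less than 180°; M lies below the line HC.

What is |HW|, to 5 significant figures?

46.322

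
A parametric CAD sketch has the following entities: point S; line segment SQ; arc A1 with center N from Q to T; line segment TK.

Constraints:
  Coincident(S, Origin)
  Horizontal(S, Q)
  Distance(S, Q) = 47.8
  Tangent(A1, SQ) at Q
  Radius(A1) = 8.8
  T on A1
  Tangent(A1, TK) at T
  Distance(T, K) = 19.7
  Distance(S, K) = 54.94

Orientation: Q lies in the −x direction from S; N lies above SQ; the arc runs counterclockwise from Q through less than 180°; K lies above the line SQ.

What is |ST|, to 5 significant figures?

41.154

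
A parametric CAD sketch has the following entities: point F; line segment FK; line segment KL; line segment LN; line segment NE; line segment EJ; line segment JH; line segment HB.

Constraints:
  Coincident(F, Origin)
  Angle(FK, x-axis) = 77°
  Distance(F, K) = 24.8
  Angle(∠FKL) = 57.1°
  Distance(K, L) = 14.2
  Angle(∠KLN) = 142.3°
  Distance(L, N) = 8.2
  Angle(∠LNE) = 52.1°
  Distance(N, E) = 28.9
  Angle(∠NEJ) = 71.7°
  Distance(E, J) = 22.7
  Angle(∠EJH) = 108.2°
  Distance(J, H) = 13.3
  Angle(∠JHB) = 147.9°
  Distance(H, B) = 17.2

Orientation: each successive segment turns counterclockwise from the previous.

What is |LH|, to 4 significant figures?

15.45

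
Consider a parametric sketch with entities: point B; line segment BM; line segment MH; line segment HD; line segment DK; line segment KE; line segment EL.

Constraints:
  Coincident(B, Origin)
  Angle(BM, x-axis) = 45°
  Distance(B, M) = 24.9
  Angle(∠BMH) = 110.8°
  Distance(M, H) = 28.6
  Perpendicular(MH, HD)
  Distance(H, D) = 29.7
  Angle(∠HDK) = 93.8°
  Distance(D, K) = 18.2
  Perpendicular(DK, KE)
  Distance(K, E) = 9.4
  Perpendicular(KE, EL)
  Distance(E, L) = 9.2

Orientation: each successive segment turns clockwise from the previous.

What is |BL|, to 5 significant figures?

27.939

B is at the origin; BM runs at 45.0° with length 24.9, so M = (17.607, 17.607). ∠BMH = 110.8° gives MH at -24.200° from the x-axis; with |MH| = 28.6, H = (43.694, 5.8832). MH ⟂ HD, so HD runs at -114.20°; with |HD| = 29.7, D = (31.519, -21.207). ∠HDK = 93.8° gives DK at 159.60° from the x-axis; with |DK| = 18.2, K = (14.460, -14.863). DK ⟂ KE, so KE runs at 69.600°; with |KE| = 9.4, E = (17.737, -6.0523). The perpendicularity gives EL at right angles to KE, so EL runs at -20.400°; with |EL| = 9.2, L = (26.360, -9.2592). Then |BL| = |L − B| = 27.939.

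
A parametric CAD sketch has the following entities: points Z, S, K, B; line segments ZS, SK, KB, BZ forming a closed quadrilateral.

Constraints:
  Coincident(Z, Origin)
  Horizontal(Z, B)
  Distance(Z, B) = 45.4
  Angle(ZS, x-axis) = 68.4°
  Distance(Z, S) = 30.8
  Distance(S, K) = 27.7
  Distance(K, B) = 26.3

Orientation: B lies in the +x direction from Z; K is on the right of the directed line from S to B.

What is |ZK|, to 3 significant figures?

19.3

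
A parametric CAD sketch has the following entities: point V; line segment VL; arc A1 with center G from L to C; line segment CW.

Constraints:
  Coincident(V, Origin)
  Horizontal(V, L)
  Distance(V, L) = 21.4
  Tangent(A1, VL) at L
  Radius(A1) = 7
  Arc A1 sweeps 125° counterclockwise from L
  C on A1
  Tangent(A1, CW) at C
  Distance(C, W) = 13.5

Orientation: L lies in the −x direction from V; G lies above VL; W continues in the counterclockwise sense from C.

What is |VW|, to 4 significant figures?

32.18

On A1, L sits at bearing -90° from G; a 125° counterclockwise sweep puts C at bearing 35°, so C = G + 7.0·(cos 35°, sin 35°) = (-15.67, 11.02). Tangency of A1 to CW means the radius GC is perpendicular to CW, so CW runs along (−sin 35°, cos 35°); with |CW| = 13.5, W = (-23.41, 22.07). Then |VW| = |W − V| = 32.18.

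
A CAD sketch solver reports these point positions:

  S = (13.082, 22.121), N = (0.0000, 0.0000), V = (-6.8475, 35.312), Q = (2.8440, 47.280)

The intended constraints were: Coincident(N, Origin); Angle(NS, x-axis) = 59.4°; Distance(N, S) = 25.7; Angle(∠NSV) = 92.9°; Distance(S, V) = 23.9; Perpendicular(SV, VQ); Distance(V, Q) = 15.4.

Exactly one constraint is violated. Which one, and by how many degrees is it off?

Perpendicular(SV, VQ) — off by 5.50°.

N = (0.00, 0.00) ✓; NS at 59.40° ✓; |NS| = 25.70 ✓; ∠NSV = 92.90° ✓; |SV| = 23.90 ✓; ∠(SV, VQ) = 95.50° ✗; |VQ| = 15.40 ✓.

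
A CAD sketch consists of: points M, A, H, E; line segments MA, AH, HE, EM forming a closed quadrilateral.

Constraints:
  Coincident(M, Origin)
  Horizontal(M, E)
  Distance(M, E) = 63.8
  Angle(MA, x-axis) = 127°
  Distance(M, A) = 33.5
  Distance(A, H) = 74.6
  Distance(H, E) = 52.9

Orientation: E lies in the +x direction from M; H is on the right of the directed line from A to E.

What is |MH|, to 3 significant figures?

41.1

Checks: M.y = 0.00, E.y = 0.00 ✓; |AH| = 74.60 ✓; |HE| = 52.90 ✓.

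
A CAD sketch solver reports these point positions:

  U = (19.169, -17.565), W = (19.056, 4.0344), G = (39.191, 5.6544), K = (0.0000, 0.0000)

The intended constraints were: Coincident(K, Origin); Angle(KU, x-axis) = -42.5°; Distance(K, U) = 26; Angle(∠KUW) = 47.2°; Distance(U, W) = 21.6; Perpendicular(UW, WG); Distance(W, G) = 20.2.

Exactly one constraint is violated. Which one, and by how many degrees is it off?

Perpendicular(UW, WG) — off by 4.30°.

K = (0.00, 0.00) ✓; KU at -42.50° ✓; |KU| = 26.00 ✓; ∠KUW = 47.20° ✓; |UW| = 21.60 ✓; ∠(UW, WG) = 85.70° ✗; |WG| = 20.20 ✓.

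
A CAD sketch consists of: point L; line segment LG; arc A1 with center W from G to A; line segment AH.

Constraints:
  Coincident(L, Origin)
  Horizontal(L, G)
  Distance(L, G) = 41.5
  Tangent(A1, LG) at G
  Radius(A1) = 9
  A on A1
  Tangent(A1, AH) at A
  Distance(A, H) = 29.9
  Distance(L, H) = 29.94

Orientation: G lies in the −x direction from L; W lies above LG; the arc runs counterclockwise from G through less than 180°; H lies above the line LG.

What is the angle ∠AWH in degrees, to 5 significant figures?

73.248°

L is at the origin; L and G share the same y with |LG| = 41.5 and G on the −x side, so G = (-41.500, 0.0000). Tangency of A1 to LG means the radius WG is perpendicular to LG, so W = G + (0, 9) = (-41.500, 9.0000). Since WA ⟂ AH (tangency), |WH| = √(9.0² + 29.9²) = 31.225 regardless of where A sits on A1. So H lies on both circle(L, 29.94) and circle(W, 31.225); the above-LG intersection is H = (-15.183, 25.805). A is the foot of the tangent from H: A = (-34.676, 3.1326).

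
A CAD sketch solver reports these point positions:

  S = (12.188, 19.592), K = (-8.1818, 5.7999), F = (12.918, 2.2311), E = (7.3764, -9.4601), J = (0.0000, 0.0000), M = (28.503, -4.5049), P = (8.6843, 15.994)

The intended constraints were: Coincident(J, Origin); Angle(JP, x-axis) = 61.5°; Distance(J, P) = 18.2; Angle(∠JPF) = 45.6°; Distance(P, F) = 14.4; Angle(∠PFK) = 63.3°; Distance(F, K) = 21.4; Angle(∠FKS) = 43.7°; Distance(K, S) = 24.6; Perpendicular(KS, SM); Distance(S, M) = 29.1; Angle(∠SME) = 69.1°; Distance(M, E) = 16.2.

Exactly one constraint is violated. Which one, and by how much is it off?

Distance(M, E) = 16.2 — off by 5.50.

J = (0.00, 0.00) ✓; JP at 61.50° ✓; |JP| = 18.20 ✓; ∠JPF = 45.60° ✓; |PF| = 14.40 ✓; ∠PFK = 63.30° ✓; |FK| = 21.40 ✓; ∠FKS = 43.70° ✓; |KS| = 24.60 ✓; ∠(KS, SM) = 90.00° ✓; |SM| = 29.10 ✓; ∠SME = 69.10° ✓; |ME| = 21.70 ✗.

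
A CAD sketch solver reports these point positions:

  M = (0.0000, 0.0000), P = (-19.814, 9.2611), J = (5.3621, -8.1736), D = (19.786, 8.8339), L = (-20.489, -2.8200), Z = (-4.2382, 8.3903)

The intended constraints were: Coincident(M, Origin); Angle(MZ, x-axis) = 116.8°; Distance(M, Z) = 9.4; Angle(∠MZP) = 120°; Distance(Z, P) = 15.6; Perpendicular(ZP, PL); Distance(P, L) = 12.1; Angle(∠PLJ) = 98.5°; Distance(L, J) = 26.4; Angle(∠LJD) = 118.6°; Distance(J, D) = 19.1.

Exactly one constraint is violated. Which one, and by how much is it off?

Distance(J, D) = 19.1 — off by 3.20.

M = (0.00, 0.00) ✓; MZ at 116.8° ✓; |MZ| = 9.400 ✓; ∠MZP = 120.0° ✓; |ZP| = 15.60 ✓; ∠(ZP, PL) = 90.00° ✓; |PL| = 12.10 ✓; ∠PLJ = 98.50° ✓; |LJ| = 26.40 ✓; ∠LJD = 118.6° ✓; |JD| = 22.30 ✗.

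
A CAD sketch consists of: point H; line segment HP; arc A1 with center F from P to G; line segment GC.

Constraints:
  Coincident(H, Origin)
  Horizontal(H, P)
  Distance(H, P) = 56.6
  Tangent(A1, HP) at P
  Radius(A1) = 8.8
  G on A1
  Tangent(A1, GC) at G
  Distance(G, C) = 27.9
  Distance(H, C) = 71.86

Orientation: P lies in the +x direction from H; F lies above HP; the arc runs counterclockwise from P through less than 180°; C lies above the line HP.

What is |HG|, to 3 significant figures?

66.1

Checks: H = (0.00, 0.00) ✓; |FG| = 8.800 ✓; ∠(FG, GC) = 90.00° ✓; |GC| = 27.90 ✓; |HC| = 71.86 ✓.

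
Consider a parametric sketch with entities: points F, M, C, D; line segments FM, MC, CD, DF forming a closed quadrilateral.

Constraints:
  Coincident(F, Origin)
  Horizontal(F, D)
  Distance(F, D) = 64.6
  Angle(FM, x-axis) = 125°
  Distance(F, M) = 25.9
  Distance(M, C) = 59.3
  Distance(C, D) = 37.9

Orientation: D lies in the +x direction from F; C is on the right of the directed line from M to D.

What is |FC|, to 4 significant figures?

34.95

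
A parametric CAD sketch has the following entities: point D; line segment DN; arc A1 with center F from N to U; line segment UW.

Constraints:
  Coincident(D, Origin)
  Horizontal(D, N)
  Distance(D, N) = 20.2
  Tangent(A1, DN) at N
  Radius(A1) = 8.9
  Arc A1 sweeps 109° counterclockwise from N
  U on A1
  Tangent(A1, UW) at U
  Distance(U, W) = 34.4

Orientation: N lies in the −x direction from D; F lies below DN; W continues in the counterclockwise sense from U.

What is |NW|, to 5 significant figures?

44.411

D is at the origin; D and N share the same y with |DN| = 20.2 and N on the −x side, so N = (-20.200, 0.0000). A1 meets DN tangentially, so FN is at right angles to DN, so F = N + (0, -8.9) = (-20.200, -8.9000). On A1, N sits at bearing 90° from F; a 109° counterclockwise sweep puts U at bearing 199°, so U = F + 8.9·(cos 199°, sin 199°) = (-28.615, -11.798). Tangency of A1 to UW means the radius FU is perpendicular to UW, so UW runs along (−sin 199°, cos 199°); with |UW| = 34.4, W = (-17.416, -44.323). Then |NW| = |W − N| = 44.411.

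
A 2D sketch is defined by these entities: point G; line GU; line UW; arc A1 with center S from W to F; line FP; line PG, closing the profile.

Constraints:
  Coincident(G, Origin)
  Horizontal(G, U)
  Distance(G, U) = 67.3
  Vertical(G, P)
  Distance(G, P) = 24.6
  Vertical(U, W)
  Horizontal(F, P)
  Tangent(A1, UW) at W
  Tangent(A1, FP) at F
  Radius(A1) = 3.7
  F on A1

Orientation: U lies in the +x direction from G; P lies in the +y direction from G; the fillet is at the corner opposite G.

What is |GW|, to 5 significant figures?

70.471

G is at the origin; GU is horizontal with |GU| = 67.3 and U on the +x side, so U = (67.300, 0.0000). G and P share the same x with |GP| = 24.6 and P on the +y side, so P = (0.0000, 24.600). The virtual corner opposite G is at (67.300, 24.600). Since A1 is tangent to UW there, SW ⟂ UW and tangency of A1 to FP means the radius SF is perpendicular to FP, with radius 3.7, so the center S sits 3.7 in from both sides at S = (63.600, 20.900). That places the tangent points at W = (67.300, 20.900) on UW and F = (63.600, 24.600) on FP. Then |GW| = |W − G| = 70.471.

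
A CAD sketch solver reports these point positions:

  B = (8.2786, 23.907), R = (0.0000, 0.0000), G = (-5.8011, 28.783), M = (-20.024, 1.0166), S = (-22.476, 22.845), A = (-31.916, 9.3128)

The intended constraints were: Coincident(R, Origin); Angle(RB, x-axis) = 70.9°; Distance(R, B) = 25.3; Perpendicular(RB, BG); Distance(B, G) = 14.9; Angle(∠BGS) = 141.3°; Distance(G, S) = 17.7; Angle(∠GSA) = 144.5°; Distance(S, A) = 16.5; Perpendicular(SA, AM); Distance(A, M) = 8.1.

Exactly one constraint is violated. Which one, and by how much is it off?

Distance(A, M) = 8.1 — off by 6.40.

R = (0.00, 0.00) ✓; RB at 70.90° ✓; |RB| = 25.30 ✓; ∠(RB, BG) = 90.00° ✓; |BG| = 14.90 ✓; ∠BGS = 141.3° ✓; |GS| = 17.70 ✓; ∠GSA = 144.5° ✓; |SA| = 16.50 ✓; ∠(SA, AM) = 90.00° ✓; |AM| = 14.50 ✗.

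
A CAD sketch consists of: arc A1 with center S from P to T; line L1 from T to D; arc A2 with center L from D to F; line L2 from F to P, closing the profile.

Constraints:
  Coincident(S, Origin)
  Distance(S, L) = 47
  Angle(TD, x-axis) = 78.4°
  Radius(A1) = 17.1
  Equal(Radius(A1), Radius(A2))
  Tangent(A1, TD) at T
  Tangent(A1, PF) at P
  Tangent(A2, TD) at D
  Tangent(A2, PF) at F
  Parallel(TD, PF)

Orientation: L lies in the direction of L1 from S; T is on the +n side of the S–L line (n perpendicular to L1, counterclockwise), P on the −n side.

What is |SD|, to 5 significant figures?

50.014

Tangency of A1 to both parallel lines with radius 17.1 puts T and P at S ± 17.1·n: T = (-16.751, 3.4384), P = (16.751, -3.4384). Equal radii place D and F the same way about L: D = L + 17.1·n = (-7.3001, 49.478), F = L − 17.1·n = (26.201, 42.602). Then |SD| = |D − S| = 50.014.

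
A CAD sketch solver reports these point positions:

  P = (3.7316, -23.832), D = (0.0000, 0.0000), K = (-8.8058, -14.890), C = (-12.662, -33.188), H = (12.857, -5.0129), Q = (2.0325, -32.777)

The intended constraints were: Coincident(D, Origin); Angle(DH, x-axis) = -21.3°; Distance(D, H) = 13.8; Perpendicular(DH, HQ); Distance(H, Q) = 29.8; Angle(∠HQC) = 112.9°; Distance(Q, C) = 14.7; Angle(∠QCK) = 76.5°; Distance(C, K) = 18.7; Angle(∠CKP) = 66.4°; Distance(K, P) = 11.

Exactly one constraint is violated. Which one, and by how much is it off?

Distance(K, P) = 11 — off by 4.40.

D = (0.00, 0.00) ✓; DH at -21.30° ✓; |DH| = 13.80 ✓; ∠(DH, HQ) = 90.00° ✓; |HQ| = 29.80 ✓; ∠HQC = 112.9° ✓; |QC| = 14.70 ✓; ∠QCK = 76.50° ✓; |CK| = 18.70 ✓; ∠CKP = 66.40° ✓; |KP| = 15.40 ✗.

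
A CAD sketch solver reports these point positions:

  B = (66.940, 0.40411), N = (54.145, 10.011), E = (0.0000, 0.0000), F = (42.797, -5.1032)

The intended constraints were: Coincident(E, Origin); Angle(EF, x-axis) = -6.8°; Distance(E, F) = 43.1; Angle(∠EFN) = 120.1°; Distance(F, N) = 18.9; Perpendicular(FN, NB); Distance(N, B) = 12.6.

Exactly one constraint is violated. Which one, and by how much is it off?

Distance(N, B) = 12.6 — off by 3.40.

E = (0.00, 0.00) ✓; EF at -6.800° ✓; |EF| = 43.10 ✓; ∠EFN = 120.1° ✓; |FN| = 18.90 ✓; ∠(FN, NB) = 90.00° ✓; |NB| = 16.00 ✗.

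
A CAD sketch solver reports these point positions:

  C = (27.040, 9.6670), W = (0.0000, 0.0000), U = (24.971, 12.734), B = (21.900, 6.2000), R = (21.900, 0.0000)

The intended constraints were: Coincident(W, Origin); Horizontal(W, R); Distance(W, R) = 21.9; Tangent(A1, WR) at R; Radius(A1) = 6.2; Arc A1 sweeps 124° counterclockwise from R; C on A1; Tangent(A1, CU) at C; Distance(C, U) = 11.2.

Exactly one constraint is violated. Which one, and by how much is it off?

Distance(C, U) = 11.2 — off by 7.50.

W = (0.00, 0.00) ✓; W.y = 0.00, R.y = 0.00 ✓; |WR| = 21.90 ✓; ∠(BR, RW) = 90.00° ✓; |BR| = 6.200 ✓; bearing(B→C) − bearing(B→R) = 124.0° ✓; |BC| = 6.200 ✓; ∠(BC, CU) = 90.00° ✓; |CU| = 3.700 ✗.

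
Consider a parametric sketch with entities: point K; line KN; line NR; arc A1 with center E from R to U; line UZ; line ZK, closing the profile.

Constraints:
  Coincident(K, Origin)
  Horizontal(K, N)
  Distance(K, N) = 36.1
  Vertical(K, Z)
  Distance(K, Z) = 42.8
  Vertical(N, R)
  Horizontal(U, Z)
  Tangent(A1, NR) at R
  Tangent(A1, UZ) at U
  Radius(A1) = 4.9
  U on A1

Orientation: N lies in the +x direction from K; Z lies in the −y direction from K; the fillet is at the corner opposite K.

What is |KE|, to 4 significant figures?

49.09

K is at the origin; K and N share the same y with |KN| = 36.1 and N on the +x side, so N = (36.10, 0.000). KZ is vertical with |KZ| = 42.8 and Z on the −y side, so Z = (0.000, -42.80). The virtual corner opposite K is at (36.10, -42.80). Tangency of A1 to NR means the radius ER is perpendicular to NR and A1 meets UZ tangentially, so EU is at right angles to UZ, with radius 4.9, so the center E sits 4.9 in from both sides at E = (31.20, -37.90). Then |KE| = |E − K| = 49.09.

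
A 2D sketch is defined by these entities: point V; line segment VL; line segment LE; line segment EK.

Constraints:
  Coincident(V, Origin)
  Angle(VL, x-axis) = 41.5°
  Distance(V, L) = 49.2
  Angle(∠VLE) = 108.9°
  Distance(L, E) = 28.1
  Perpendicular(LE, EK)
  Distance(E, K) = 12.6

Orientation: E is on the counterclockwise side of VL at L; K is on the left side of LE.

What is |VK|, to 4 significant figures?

55.60

∠VLE = 108.9°, so LE runs at 41.5° + (180° − 108.9°) = 112.6° from the x-axis; with |LE| = 28.1, E = L + 28.1·(cos 112.6°, sin 112.6°) = (26.05, 58.54). The perpendicularity gives EK at right angles to LE; with |EK| = 12.6 on the left of LE, K = E + 12.6·(-0.9232, -0.3843) = (14.42, 53.70). Then |VK| = |K − V| = 55.60.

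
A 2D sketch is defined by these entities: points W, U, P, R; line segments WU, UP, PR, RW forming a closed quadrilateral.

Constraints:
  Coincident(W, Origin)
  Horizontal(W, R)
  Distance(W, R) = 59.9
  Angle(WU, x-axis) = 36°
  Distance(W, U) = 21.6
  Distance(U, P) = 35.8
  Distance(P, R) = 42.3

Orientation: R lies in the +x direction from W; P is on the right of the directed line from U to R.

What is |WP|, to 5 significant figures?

32.945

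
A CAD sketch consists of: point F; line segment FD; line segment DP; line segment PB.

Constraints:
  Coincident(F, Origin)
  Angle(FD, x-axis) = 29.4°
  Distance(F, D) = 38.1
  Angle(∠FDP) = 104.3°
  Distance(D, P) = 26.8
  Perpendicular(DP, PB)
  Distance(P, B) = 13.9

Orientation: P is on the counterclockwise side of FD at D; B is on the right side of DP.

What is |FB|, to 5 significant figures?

62.401

∠FDP = 104.3°, so DP runs at 29.4° + (180° − 104.3°) = 105.10° from the x-axis; with |DP| = 26.8, P = D + 26.8·(cos 105.10°, sin 105.10°) = (26.212, 44.578). DP ⟂ PB; with |PB| = 13.9 on the right of DP, B = P + 13.9·(0.96547, 0.26050) = (39.632, 48.199). Then |FB| = |B − F| = 62.401.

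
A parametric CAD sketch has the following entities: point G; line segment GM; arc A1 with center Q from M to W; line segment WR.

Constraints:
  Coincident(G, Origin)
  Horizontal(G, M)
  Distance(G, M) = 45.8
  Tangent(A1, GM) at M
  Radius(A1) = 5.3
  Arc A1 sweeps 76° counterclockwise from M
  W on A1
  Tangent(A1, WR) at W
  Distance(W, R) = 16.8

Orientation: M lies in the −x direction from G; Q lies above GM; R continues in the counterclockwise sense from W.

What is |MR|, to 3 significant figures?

22.3

G is at the origin; GM is horizontal with |GM| = 45.8 and M on the −x side, so M = (-45.8, 0.00). Since A1 is tangent to GM there, QM ⟂ GM, so Q = M + (0, 5.3) = (-45.8, 5.30). On A1, M sits at bearing -90° from Q; a 76° counterclockwise sweep puts W at bearing -14°, so W = Q + 5.3·(cos -14°, sin -14°) = (-40.7, 4.02). The tangent condition forces QW to be normal to WR, so WR runs along (−sin -14°, cos -14°); with |WR| = 16.8, R = (-36.6, 20.3). Then |MR| = |R − M| = 22.3.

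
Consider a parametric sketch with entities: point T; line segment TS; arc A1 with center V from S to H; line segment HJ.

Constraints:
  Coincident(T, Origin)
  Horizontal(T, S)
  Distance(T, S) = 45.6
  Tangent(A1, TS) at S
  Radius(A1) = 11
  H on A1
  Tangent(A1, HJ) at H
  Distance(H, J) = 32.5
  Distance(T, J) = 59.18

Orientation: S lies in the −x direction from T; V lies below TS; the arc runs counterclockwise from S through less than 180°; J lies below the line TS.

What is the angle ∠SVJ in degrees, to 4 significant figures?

168.7°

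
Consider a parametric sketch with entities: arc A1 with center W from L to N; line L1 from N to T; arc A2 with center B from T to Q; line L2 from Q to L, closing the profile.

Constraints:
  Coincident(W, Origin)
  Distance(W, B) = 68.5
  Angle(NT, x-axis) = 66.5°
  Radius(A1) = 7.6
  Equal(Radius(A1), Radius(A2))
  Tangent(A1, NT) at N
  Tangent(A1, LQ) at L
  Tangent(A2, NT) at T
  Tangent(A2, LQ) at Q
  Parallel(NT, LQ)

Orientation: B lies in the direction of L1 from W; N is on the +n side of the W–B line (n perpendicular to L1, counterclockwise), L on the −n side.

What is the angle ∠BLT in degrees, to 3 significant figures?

6.18°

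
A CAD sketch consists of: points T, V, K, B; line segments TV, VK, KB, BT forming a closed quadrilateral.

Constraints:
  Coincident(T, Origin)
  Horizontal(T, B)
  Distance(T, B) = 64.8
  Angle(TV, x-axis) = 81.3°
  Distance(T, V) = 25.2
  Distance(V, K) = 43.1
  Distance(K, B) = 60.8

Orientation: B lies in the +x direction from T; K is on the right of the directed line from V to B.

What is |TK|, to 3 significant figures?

19.3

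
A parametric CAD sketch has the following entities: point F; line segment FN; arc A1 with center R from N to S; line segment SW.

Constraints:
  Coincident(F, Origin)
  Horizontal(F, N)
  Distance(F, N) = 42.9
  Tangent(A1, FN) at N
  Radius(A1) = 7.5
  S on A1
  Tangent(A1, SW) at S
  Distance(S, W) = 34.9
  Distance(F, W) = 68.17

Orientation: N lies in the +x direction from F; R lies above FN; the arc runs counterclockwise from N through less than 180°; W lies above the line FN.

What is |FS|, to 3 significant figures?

50.8

F is at the origin; FN is horizontal with |FN| = 42.9 and N on the +x side, so N = (42.9, 0.00). The tangent condition forces RN to be normal to FN, so R = N + (0, 7.5) = (42.9, 7.50). Since RS ⟂ SW (tangency), |RW| = √(7.5² + 34.9²) = 35.7 regardless of where S sits on A1. So W lies on both circle(F, 68.17) and circle(R, 35.7); the above-FN intersection is W = (54.2, 41.4). S is the foot of the tangent from W: S = (50.4, 6.68).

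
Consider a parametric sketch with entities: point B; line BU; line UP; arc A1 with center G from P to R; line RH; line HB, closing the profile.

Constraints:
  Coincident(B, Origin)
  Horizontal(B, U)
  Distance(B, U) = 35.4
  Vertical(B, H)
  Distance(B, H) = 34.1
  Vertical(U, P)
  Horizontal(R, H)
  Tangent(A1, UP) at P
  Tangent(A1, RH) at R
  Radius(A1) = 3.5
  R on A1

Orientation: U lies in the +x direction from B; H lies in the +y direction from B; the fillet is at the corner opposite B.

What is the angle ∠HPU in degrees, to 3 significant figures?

95.6°

B is at the origin; B and U share the same y with |BU| = 35.4 and U on the +x side, so U = (35.4, 0.00). BH is vertical with |BH| = 34.1 and H on the +y side, so H = (0.00, 34.1). The virtual corner opposite B is at (35.4, 34.1). The tangent condition forces GP to be normal to UP and A1 meets RH tangentially, so GR is at right angles to RH, with radius 3.5, so the center G sits 3.5 in from both sides at G = (31.9, 30.6). That places the tangent points at P = (35.4, 30.6) on UP and R = (31.9, 34.1) on RH. Then cos ∠HPU = PH·PU / (|PH||PU|), giving 95.6°.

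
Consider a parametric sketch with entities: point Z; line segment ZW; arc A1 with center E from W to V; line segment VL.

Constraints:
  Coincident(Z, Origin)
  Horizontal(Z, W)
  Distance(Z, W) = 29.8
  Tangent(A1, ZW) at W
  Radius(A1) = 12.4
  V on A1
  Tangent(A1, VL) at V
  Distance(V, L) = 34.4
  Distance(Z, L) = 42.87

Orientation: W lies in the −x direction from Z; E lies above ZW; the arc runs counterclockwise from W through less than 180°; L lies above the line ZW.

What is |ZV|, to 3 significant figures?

20.0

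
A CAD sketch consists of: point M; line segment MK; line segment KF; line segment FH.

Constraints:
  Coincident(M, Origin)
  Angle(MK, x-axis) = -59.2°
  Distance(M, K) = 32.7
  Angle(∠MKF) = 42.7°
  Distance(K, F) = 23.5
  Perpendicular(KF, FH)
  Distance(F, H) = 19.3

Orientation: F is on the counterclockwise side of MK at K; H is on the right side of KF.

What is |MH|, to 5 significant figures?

41.479

M is at the origin; MK runs at -59.2° with length 32.7, so K = 32.7·(cos -59.2°, sin -59.2°) = (16.744, -28.088). ∠MKF = 42.7°, so KF runs at -59.2° + (180° − 42.7°) = 78.100° from the x-axis; with |KF| = 23.5, F = K + 23.5·(cos 78.100°, sin 78.100°) = (21.590, -5.0930). KF is perpendicular to FH; with |FH| = 19.3 on the right of KF, H = F + 19.3·(0.97851, -0.20620) = (40.475, -9.0728). Then |MH| = |H − M| = 41.479.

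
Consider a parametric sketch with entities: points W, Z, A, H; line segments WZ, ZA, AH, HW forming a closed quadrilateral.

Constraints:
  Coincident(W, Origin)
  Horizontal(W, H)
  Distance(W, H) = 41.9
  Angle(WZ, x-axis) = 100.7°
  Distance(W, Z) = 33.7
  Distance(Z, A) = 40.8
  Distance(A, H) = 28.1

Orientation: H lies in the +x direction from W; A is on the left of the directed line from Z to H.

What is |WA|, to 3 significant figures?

43.5

W is at the origin; W and H share the same y with |WH| = 41.9 and H in +x, so H = (41.9, 0). WZ runs at 100.7° with |WZ| = 33.7, so Z = (-6.26, 33.1). A is determined by |ZA| = 40.8 and |AH| = 28.1 together: it lies at the intersection of circle(Z, 40.8) and circle(H, 28.1). With |ZH| = 58.4, the foot of the radical line on ZH is 36.7 from Z and the perpendicular offset is √(40.8² − 36.7²) = 17.8. Taking the left-of-ZH solution: A = (34.1, 27.0).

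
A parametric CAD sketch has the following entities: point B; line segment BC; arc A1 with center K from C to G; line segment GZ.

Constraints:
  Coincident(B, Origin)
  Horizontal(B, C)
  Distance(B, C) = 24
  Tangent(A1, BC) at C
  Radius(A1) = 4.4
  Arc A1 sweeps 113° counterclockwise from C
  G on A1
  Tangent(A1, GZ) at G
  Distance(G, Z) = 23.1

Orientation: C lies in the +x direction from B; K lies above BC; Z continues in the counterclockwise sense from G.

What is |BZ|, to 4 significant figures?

33.34

On A1, C sits at bearing -90° from K; a 113° counterclockwise sweep puts G at bearing 23°, so G = K + 4.4·(cos 23°, sin 23°) = (28.05, 6.119). The tangent condition forces KG to be normal to GZ, so GZ runs along (−sin 23°, cos 23°); with |GZ| = 23.1, Z = (19.02, 27.38). Then |BZ| = |Z − B| = 33.34.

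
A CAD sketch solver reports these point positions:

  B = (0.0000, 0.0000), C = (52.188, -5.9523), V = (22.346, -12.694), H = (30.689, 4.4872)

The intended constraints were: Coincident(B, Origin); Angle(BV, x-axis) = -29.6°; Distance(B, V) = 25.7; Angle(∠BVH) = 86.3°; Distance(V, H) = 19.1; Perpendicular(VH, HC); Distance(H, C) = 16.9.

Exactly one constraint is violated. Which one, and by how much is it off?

Distance(H, C) = 16.9 — off by 7.00.

B = (0.00, 0.00) ✓; BV at -29.60° ✓; |BV| = 25.70 ✓; ∠BVH = 86.30° ✓; |VH| = 19.10 ✓; ∠(VH, HC) = 90.00° ✓; |HC| = 23.90 ✗.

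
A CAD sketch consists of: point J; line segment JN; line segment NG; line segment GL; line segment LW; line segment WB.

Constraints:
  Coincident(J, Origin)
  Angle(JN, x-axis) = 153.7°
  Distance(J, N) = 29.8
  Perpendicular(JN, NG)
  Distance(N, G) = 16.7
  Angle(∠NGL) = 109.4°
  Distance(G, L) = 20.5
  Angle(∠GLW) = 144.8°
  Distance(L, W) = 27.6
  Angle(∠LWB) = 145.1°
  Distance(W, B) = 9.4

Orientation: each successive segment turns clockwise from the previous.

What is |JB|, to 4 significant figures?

23.71

J is at the origin; JN runs at 153.7° with length 29.8, so N = (-26.72, 13.20). The perpendicularity gives NG at right angles to JN, so NG runs at 63.70°; with |NG| = 16.7, G = (-19.32, 28.17). ∠NGL = 109.4° gives GL at -6.900° from the x-axis; with |GL| = 20.5, L = (1.036, 25.71). ∠GLW = 144.8° gives LW at -42.10° from the x-axis; with |LW| = 27.6, W = (21.51, 7.208). ∠LWB = 145.1° gives WB at -77.00° from the x-axis; with |WB| = 9.4, B = (23.63, -1.951). Then |JB| = |B − J| = 23.71.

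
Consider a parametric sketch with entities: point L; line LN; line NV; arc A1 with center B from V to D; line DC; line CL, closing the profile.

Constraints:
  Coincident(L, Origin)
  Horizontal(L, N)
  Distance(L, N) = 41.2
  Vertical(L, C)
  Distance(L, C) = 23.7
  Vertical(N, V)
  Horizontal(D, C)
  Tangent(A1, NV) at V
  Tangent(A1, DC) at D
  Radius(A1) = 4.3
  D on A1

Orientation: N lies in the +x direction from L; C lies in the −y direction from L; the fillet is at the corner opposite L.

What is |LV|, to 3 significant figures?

45.5

L is at the origin; L and N share the same y with |LN| = 41.2 and N on the +x side, so N = (41.2, 0.00). L and C share the same x with |LC| = 23.7 and C on the −y side, so C = (0.00, -23.7). The virtual corner opposite L is at (41.2, -23.7). Tangency of A1 to NV means the radius BV is perpendicular to NV and since A1 is tangent to DC there, BD ⟂ DC, with radius 4.3, so the center B sits 4.3 in from both sides at B = (36.9, -19.4). That places the tangent points at V = (41.2, -19.4) on NV and D = (36.9, -23.7) on DC. Then |LV| = |V − L| = 45.5.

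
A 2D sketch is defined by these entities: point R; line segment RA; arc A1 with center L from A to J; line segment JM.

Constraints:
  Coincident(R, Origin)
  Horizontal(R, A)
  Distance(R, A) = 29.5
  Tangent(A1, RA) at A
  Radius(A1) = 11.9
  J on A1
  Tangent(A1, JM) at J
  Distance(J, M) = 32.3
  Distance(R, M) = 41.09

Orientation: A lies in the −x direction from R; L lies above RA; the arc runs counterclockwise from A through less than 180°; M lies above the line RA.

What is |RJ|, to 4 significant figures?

20.04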